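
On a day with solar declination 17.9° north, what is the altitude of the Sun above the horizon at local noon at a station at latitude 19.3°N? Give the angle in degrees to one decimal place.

At local solar noon the hour angle is zero, so the elevation is 90° − |φ − δ| = 90° − |19.3° − (17.9°)| = 90° − 1.4° = 88.6°.

88.6°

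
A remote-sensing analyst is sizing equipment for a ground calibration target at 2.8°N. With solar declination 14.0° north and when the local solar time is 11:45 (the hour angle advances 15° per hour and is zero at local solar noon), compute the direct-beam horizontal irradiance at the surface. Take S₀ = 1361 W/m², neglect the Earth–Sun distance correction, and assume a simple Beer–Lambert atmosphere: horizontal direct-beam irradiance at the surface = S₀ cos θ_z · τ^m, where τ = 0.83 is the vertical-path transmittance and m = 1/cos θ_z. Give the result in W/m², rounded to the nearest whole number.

Hour angle H = 15° × (11.75 − 12) = -3.75°.
cos θ_z = sin(2.8°) sin(14.0°) + cos(2.8°) cos(14.0°) cos(-3.75°) = 0.0118 + 0.9671 = 0.9789.
Air mass m = 1/cos θ_z = 1/0.9789 = 1.022; τ^m = 0.83^1.022 = 0.8266.
Surface direct beam = 1361 × 0.9789 × 0.8266 = 1101.27 W/m².

1101 W/m²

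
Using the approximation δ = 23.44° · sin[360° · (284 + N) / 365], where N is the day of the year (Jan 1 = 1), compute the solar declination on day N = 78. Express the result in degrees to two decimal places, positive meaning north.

-1.21°

360 × (284 + 78) / 365 = 357.041°; sin(357.041°) = -0.0516.
δ = 23.44 × -0.0516 = -1.210° ≈ -1.21°.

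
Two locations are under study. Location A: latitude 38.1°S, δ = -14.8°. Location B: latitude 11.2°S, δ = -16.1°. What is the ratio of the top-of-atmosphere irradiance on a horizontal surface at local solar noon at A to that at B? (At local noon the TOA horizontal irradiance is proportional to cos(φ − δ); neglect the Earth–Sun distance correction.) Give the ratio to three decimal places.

0.922

A: cos θ_z = cos(-38.1° − (-14.8°)) = 0.9184.
B: cos θ_z = cos(-11.2° − (-16.1°)) = 0.9963.
Ratio A/B = 0.9184 / 0.9963 = 0.9218.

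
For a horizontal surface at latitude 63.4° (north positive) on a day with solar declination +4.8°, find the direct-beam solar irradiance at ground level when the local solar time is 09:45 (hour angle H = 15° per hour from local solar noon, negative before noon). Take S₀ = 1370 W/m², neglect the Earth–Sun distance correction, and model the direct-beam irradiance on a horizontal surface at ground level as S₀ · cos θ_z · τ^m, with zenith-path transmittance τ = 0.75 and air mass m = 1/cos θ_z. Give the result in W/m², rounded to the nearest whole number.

Hour angle H = 15° × (9.75 − 12) = -33.75°.
With φ = 63.4°, δ = 4.8°, H = -33.75°: sin φ sin δ = 0.0748, cos φ cos δ cos H = 0.3710, so cos θ_z = 0.4458.
Air mass m = 1/cos θ_z = 1/0.4458 = 2.243; τ^m = 0.75^2.243 = 0.5245.
Surface direct beam = 1370 × 0.4458 × 0.5245 = 320.34 W/m².

320 W/m²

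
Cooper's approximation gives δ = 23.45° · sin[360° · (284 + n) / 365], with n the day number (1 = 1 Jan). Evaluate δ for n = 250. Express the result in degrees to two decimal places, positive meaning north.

360 × (284 + 250) / 365 = 526.685°; sin(526.685°) = 0.2303.
δ = 23.45 × 0.2303 = 5.401° ≈ +5.40°.

+5.40°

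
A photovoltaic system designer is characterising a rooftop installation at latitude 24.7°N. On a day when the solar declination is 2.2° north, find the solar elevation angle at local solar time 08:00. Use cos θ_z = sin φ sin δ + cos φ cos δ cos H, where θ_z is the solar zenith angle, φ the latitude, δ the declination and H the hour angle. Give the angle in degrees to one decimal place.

Hour angle H = 15° × (8 − 12) = -60.00°.
cos θ_z = sin φ sin δ + cos φ cos δ cos H = (0.4179)(0.0384) + (0.9085)(0.9993)(0.5000) = 0.4700.
θ_z = arccos(0.4700) = 61.97°, so the elevation is 90° − 61.97° = 28.03°.

28.0°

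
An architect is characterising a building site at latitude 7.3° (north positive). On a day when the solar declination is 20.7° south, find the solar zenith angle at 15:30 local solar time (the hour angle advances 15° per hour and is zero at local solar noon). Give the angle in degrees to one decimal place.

58.7°

Hour angle H = 15° × (15.5 − 12) = 52.50°.
cos θ_z = sin(7.3°) sin(-20.7°) + cos(7.3°) cos(-20.7°) cos(52.50°) = -0.0449 + 0.5648 = 0.5199.
θ_z = arccos(0.5199) = 58.67°.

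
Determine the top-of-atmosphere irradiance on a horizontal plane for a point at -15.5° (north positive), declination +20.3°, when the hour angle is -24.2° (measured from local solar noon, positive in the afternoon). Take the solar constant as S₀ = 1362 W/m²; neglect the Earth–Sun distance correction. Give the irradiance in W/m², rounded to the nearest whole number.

996 W/m²

cos θ_z = sin φ sin δ + cos φ cos δ cos H = (-0.2672)(0.3469) + (0.9636)(0.9379)(0.9121) = 0.7316.
Top-of-atmosphere irradiance = S₀ cos θ_z = 1362 × 0.7316 = 996.44 W/m².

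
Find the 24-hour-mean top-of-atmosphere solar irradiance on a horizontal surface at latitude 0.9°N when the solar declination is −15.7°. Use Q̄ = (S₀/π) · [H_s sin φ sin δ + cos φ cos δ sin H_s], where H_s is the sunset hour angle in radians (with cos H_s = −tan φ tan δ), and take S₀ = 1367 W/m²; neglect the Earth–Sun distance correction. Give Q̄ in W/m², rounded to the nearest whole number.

416 W/m²

−tan φ tan δ = −(0.0157)(-0.2811) = 0.0044; H_s = arccos(0.0044) = 89.75°. In radians, H_s = 1.5664.
H_s sin φ sin δ = 1.5664 × 0.0157 × -0.2706 = -0.0067.
cos φ cos δ sin H_s = 0.9999 × 0.9627 × 1.0000 = 0.9626.
Q̄ = (1367/π) × (-0.0067 + 0.9626) = 435.13 × 0.9559 = 415.94 W/m².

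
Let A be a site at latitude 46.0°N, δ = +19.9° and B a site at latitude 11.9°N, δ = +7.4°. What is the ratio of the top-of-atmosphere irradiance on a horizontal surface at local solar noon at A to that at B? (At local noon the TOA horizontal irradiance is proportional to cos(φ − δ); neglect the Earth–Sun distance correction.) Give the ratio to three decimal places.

0.901

A: cos θ_z = cos(46.0° − (19.9°)) = 0.8980.
B: cos θ_z = cos(11.9° − (7.4°)) = 0.9969.
Ratio A/B = 0.8980 / 0.9969 = 0.9008.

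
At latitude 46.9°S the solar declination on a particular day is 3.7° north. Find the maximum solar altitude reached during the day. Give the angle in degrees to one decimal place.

At local solar noon the hour angle is zero, so the elevation is 90° − |φ − δ| = 90° − |-46.9° − (3.7°)| = 90° − 50.6° = 39.4°.

39.4°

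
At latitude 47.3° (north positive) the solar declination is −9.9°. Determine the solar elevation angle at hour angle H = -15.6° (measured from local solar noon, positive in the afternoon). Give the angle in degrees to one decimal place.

With φ = 47.3°, δ = -9.9°, H = -15.60°: sin φ sin δ = -0.1264, cos φ cos δ cos H = 0.6435, so cos θ_z = 0.5171.
θ_z = arccos(0.5171) = 58.86°, so the elevation is 90° − 58.86° = 31.14°.

31.1°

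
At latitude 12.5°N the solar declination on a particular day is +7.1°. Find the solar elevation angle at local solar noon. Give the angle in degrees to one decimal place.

At local solar noon the hour angle is zero, so the elevation is 90° − |φ − δ| = 90° − |12.5° − (7.1°)| = 90° − 5.4° = 84.6°.

84.6°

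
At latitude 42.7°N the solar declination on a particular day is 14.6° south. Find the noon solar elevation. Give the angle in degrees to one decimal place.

At local solar noon the hour angle is zero, so the elevation is 90° − |φ − δ| = 90° − |42.7° − (-14.6°)| = 90° − 57.3° = 32.7°.

32.7°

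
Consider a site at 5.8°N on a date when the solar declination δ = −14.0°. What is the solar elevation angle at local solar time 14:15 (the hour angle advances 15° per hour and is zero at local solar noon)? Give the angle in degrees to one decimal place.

Hour angle H = 15° × (14.25 − 12) = 33.75°.
cos θ_z = sin φ sin δ + cos φ cos δ cos H = (0.1011)(-0.2419) + (0.9949)(0.9703)(0.8315) = 0.7782.
θ_z = arccos(0.7782) = 38.90°, so the elevation is 90° − 38.90° = 51.10°.

51.1°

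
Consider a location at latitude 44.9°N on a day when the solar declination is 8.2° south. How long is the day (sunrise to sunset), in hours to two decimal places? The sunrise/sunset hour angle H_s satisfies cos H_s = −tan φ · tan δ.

10.90 hours

−tan φ tan δ = −(0.9965)(-0.1441) = 0.1436; H_s = arccos(0.1436) = 81.74°.
Day length = 2 H_s / 15° h⁻¹ = 163.48° / 15 = 10.899 h.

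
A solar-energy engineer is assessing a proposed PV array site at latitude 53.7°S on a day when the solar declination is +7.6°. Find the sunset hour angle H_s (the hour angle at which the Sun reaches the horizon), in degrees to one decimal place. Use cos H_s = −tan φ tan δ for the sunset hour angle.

79.5°

cos H_s = −tan(-53.7°) · tan(7.6°) = 0.1816, so H_s = arccos(0.1816) = 79.54°.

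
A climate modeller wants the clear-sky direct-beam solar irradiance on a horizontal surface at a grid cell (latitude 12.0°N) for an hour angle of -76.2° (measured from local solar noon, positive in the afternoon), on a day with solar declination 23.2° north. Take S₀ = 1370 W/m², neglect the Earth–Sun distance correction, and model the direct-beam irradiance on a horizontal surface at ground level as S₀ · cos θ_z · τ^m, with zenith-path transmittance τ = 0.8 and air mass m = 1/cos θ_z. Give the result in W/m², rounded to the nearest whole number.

191 W/m²

With φ = 12.0°, δ = 23.2°, H = -76.20°: sin φ sin δ = 0.0819, cos φ cos δ cos H = 0.2145, so cos θ_z = 0.2964.
Air mass m = 1/cos θ_z = 1/0.2964 = 3.374; τ^m = 0.8^3.374 = 0.4710.
Surface direct beam = 1370 × 0.2964 × 0.4710 = 191.26 W/m².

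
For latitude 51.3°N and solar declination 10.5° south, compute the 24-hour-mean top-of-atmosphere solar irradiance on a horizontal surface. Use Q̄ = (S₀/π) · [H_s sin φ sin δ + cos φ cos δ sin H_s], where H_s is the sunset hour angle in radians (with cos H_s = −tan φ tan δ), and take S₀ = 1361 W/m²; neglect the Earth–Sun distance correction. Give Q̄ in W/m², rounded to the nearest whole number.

The sunset hour angle satisfies cos H_s = −tan φ tan δ = 0.2313, giving H_s = 76.63°. In radians, H_s = 1.3374.
H_s sin φ sin δ = 1.3374 × 0.7804 × -0.1822 = -0.1902.
cos φ cos δ sin H_s = 0.6252 × 0.9833 × 0.9729 = 0.5981.
Q̄ = (1361/π) × (-0.1902 + 0.5981) = 433.22 × 0.4079 = 176.71 W/m².

177 W/m²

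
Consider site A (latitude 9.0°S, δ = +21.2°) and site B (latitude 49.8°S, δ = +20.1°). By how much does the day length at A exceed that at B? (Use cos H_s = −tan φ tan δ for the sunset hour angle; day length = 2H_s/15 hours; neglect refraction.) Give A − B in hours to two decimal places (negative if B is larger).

+2.95 h

A: H_s = arccos(−tan -9.0° · tan 21.2°) = 86.48°, so 2H_s/15 = 11.5307 h.
B: H_s = arccos(−tan -49.8° · tan 20.1°) = 64.34°, so 2H_s/15 = 8.5787 h.
A − B = 11.5307 − 8.5787 = 2.9520 h.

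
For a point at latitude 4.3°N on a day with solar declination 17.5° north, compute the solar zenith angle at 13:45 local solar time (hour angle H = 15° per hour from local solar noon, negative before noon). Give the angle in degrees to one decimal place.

28.9°

Hour angle H = 15° × (13.75 − 12) = 26.25°.
cos θ_z = sin φ sin δ + cos φ cos δ cos H = (0.0750)(0.3007) + (0.9972)(0.9537)(0.8969) = 0.8755.
θ_z = arccos(0.8755) = 28.90°.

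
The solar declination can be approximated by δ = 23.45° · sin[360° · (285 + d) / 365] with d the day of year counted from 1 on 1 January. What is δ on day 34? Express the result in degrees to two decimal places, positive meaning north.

-16.69°

360 × (285 + 34) / 365 = 314.630°; sin(314.630°) = -0.7117.
δ = 23.45 × -0.7117 = -16.689° ≈ -16.69°.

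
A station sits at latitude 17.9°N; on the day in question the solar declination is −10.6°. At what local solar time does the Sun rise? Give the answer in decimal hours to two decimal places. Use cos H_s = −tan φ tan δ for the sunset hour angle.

6.23 h

−tan φ tan δ = −(0.3230)(-0.1871) = 0.0604; H_s = arccos(0.0604) = 86.54°.
Sunrise is at 12 − H_s/15 = 12 − 5.769 = 6.231 h local solar time.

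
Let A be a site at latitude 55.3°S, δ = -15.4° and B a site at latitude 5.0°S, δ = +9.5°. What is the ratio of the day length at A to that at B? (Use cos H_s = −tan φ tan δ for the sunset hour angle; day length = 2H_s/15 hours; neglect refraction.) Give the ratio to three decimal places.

1.272

A: H_s = arccos(−tan -55.3° · tan -15.4°) = 113.44°, so 2H_s/15 = 15.1253 h.
B: H_s = arccos(−tan -5.0° · tan 9.5°) = 89.16°, so 2H_s/15 = 11.8880 h.
Ratio A/B = 15.1253 / 11.8880 = 1.2723.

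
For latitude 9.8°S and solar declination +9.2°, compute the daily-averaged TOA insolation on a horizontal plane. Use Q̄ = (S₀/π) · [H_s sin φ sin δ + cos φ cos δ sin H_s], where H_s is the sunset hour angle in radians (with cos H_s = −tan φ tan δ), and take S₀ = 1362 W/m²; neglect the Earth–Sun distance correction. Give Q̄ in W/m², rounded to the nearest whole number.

403 W/m²

−tan φ tan δ = −(-0.1727)(0.1620) = 0.0280; H_s = arccos(0.0280) = 88.40°. In radians, H_s = 1.5429.
H_s sin φ sin δ = 1.5429 × -0.1702 × 0.1599 = -0.0420.
cos φ cos δ sin H_s = 0.9854 × 0.9871 × 0.9996 = 0.9723.
Q̄ = (1362/π) × (-0.0420 + 0.9723) = 433.54 × 0.9303 = 403.32 W/m².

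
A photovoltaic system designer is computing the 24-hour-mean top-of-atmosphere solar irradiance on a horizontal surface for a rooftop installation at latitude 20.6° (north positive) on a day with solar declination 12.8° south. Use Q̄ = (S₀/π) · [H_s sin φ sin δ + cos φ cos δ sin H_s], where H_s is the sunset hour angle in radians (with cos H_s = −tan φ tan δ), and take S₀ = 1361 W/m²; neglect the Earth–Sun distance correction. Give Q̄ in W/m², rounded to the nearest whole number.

344 W/m²

cos H_s = −tan(20.6°) · tan(-12.8°) = 0.0854, so H_s = arccos(0.0854) = 85.10°. In radians, H_s = 1.4853.
H_s sin φ sin δ = 1.4853 × 0.3518 × -0.2215 = -0.1157.
cos φ cos δ sin H_s = 0.9361 × 0.9751 × 0.9963 = 0.9094.
Q̄ = (1361/π) × (-0.1157 + 0.9094) = 433.22 × 0.7937 = 343.85 W/m².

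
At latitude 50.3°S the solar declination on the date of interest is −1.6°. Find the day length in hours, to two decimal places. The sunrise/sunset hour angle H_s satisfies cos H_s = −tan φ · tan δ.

12.26 hours

−tan φ tan δ = −(-1.2045)(-0.0279) = -0.0336; H_s = arccos(-0.0336) = 91.93°.
Day length = 2 H_s / 15° h⁻¹ = 183.86° / 15 = 12.257 h.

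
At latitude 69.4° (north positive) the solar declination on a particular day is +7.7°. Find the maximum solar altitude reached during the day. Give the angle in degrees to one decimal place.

28.3°

At local solar noon the hour angle is zero, so the elevation is 90° − |φ − δ| = 90° − |69.4° − (7.7°)| = 90° − 61.7° = 28.3°.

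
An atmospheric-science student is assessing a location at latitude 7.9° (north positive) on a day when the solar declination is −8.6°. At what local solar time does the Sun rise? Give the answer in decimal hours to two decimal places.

cos H_s = −tan(7.9°) · tan(-8.6°) = 0.0210, so H_s = arccos(0.0210) = 88.80°.
Sunrise is at 12 − H_s/15 = 12 − 5.920 = 6.080 h local solar time.

6.08 h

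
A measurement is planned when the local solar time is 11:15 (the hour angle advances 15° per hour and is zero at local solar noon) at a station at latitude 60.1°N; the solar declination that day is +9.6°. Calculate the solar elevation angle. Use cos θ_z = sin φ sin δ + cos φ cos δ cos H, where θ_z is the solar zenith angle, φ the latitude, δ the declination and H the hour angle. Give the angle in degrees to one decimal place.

Hour angle H = 15° × (11.25 − 12) = -11.25°.
cos θ_z = sin(60.1°) sin(9.6°) + cos(60.1°) cos(9.6°) cos(-11.25°) = 0.1446 + 0.4821 = 0.6267.
θ_z = arccos(0.6267) = 51.19°, so the elevation is 90° − 51.19° = 38.81°.

38.8°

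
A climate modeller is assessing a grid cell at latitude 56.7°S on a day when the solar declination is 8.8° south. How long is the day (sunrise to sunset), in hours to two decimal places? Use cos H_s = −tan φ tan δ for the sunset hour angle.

cos H_s = −tan(-56.7°) · tan(-8.8°) = -0.2357, so H_s = arccos(-0.2357) = 103.63°.
Day length = 2 H_s / 15° h⁻¹ = 207.26° / 15 = 13.817 h.

13.82 hours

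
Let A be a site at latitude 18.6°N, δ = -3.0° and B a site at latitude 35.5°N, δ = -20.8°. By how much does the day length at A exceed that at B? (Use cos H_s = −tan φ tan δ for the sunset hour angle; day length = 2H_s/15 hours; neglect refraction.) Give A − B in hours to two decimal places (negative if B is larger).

+1.96 h

A: H_s = arccos(−tan 18.6° · tan -3.0°) = 88.99°, so 2H_s/15 = 11.8653 h.
B: H_s = arccos(−tan 35.5° · tan -20.8°) = 74.28°, so 2H_s/15 = 9.9040 h.
A − B = 11.8653 − 9.9040 = 1.9613 h.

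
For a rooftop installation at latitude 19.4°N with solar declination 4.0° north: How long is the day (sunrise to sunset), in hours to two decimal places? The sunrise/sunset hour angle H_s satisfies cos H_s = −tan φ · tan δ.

The sunset hour angle satisfies cos H_s = −tan φ tan δ = -0.0246, giving H_s = 91.41°.
Day length = 2 H_s / 15° h⁻¹ = 182.82° / 15 = 12.188 h.

12.19 hours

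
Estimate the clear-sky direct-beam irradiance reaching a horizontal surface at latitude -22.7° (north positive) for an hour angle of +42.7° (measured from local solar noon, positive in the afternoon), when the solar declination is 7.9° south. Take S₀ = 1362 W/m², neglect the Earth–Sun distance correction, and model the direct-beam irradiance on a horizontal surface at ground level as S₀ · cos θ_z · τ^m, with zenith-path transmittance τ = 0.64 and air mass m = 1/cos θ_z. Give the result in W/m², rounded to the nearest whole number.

cos θ_z = sin φ sin δ + cos φ cos δ cos H = (-0.3859)(-0.1374) + (0.9225)(0.9905)(0.7349) = 0.7245.
Air mass m = 1/cos θ_z = 1/0.7245 = 1.380; τ^m = 0.64^1.380 = 0.5402.
Surface direct beam = 1362 × 0.7245 × 0.5402 = 533.05 W/m².

533 W/m²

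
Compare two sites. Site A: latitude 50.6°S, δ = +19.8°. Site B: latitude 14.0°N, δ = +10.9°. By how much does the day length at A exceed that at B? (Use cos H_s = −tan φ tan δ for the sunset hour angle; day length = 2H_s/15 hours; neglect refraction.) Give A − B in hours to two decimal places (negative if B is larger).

A: H_s = arccos(−tan -50.6° · tan 19.8°) = 64.00°, so 2H_s/15 = 8.5333 h.
B: H_s = arccos(−tan 14.0° · tan 10.9°) = 92.75°, so 2H_s/15 = 12.3667 h.
A − B = 8.5333 − 12.3667 = -3.8334 h.

-3.83 h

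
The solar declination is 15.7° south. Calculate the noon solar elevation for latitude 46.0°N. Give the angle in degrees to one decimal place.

28.3°

At local solar noon the hour angle is zero, so the elevation is 90° − |φ − δ| = 90° − |46.0° − (-15.7°)| = 90° − 61.7° = 28.3°.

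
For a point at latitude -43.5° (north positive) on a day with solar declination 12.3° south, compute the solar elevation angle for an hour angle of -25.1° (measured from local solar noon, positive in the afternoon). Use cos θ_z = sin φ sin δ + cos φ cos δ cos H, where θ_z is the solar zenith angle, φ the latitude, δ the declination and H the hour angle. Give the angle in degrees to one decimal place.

52.0°

With φ = -43.5°, δ = -12.3°, H = -25.10°: sin φ sin δ = 0.1466, cos φ cos δ cos H = 0.6418, so cos θ_z = 0.7884.
θ_z = arccos(0.7884) = 37.96°, so the elevation is 90° − 37.96° = 52.04°.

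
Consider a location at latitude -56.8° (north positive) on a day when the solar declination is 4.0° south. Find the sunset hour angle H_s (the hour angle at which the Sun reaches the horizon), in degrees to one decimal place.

cos H_s = −tan(-56.8°) · tan(-4.0°) = -0.1069, so H_s = arccos(-0.1069) = 96.14°.

96.1°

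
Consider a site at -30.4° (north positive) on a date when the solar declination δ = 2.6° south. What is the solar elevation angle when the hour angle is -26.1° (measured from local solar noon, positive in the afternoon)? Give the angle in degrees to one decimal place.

cos θ_z = sin φ sin δ + cos φ cos δ cos H = (-0.5060)(-0.0454) + (0.8625)(0.9990)(0.8980) = 0.7967.
θ_z = arccos(0.7967) = 37.18°, so the elevation is 90° − 37.18° = 52.82°.

52.8°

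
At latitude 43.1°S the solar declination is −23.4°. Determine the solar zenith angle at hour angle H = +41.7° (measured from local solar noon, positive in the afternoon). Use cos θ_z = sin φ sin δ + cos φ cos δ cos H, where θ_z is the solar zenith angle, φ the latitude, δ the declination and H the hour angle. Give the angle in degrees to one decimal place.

39.5°

With φ = -43.1°, δ = -23.4°, H = 41.70°: sin φ sin δ = 0.2714, cos φ cos δ cos H = 0.5003, so cos θ_z = 0.7717.
θ_z = arccos(0.7717) = 39.49°.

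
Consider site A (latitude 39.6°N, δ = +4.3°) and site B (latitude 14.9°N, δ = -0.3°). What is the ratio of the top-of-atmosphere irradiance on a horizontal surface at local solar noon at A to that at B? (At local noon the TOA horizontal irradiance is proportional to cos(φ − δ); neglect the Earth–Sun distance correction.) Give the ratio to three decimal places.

0.846

A: cos θ_z = cos(39.6° − (4.3°)) = 0.8161.
B: cos θ_z = cos(14.9° − (-0.3°)) = 0.9650.
Ratio A/B = 0.8161 / 0.9650 = 0.8457.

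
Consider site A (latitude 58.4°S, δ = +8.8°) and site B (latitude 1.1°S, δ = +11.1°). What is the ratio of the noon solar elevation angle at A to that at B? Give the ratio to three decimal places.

A: 90° − |-58.4 − (8.8)| = 22.80°.
B: 90° − |-1.1 − (11.1)| = 77.80°.
Ratio A/B = 22.8000 / 77.8000 = 0.2931.

0.293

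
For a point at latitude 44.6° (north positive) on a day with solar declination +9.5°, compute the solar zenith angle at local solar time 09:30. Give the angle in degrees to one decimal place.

47.7°

Hour angle H = 15° × (9.5 − 12) = -37.50°.
cos θ_z = sin(44.6°) sin(9.5°) + cos(44.6°) cos(9.5°) cos(-37.50°) = 0.1159 + 0.5571 = 0.6730.
θ_z = arccos(0.6730) = 47.70°.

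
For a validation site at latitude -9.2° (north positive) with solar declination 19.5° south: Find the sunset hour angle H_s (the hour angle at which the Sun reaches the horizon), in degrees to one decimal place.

93.3°

The sunset hour angle satisfies cos H_s = −tan φ tan δ = -0.0574, giving H_s = 93.29°.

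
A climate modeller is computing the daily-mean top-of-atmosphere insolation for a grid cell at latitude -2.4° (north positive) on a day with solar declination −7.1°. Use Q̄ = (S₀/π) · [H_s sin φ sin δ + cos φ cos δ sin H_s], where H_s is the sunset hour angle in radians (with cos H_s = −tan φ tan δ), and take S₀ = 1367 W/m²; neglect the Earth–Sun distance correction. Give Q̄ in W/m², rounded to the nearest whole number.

435 W/m²

The sunset hour angle satisfies cos H_s = −tan φ tan δ = -0.0052, giving H_s = 90.30°. In radians, H_s = 1.5760.
H_s sin φ sin δ = 1.5760 × -0.0419 × -0.1236 = 0.0082.
cos φ cos δ sin H_s = 0.9991 × 0.9923 × 1.0000 = 0.9914.
Q̄ = (1367/π) × (0.0082 + 0.9914) = 435.13 × 0.9996 = 434.96 W/m².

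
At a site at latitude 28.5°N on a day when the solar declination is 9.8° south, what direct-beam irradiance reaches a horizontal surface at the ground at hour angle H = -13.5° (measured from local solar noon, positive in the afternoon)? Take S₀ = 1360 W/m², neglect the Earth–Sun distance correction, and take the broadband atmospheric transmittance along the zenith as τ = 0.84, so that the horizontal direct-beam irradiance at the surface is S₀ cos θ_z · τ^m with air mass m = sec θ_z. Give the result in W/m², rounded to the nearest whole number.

823 W/m²

With φ = 28.5°, δ = -9.8°, H = -13.50°: sin φ sin δ = -0.0812, cos φ cos δ cos H = 0.8421, so cos θ_z = 0.7609.
Air mass m = 1/cos θ_z = 1/0.7609 = 1.314; τ^m = 0.84^1.314 = 0.7952.
Surface direct beam = 1360 × 0.7609 × 0.7952 = 822.89 W/m².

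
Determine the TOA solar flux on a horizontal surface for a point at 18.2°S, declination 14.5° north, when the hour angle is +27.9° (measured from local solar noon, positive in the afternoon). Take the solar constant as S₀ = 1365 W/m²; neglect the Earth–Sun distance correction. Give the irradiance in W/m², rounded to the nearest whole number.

1003 W/m²

With φ = -18.2°, δ = 14.5°, H = 27.90°: sin φ sin δ = -0.0782, cos φ cos δ cos H = 0.8128, so cos θ_z = 0.7346.
Top-of-atmosphere irradiance = S₀ cos θ_z = 1365 × 0.7346 = 1002.73 W/m².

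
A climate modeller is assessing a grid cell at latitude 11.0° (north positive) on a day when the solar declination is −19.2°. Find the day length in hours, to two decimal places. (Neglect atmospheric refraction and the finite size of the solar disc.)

The sunset hour angle satisfies cos H_s = −tan φ tan δ = 0.0677, giving H_s = 86.12°.
Day length = 2 H_s / 15° h⁻¹ = 172.24° / 15 = 11.483 h.

11.48 hours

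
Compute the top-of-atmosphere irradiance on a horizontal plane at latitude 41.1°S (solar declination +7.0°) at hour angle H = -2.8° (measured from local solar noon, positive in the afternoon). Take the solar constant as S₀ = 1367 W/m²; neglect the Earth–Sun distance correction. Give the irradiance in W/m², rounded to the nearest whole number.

With φ = -41.1°, δ = 7.0°, H = -2.80°: sin φ sin δ = -0.0801, cos φ cos δ cos H = 0.7471, so cos θ_z = 0.6670.
Top-of-atmosphere irradiance = S₀ cos θ_z = 1367 × 0.6670 = 911.79 W/m².

912 W/m²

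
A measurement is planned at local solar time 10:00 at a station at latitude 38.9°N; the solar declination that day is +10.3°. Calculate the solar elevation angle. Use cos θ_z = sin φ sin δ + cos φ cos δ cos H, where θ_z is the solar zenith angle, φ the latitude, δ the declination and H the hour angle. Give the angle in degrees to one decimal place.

Hour angle H = 15° × (10 − 12) = -30.00°.
With φ = 38.9°, δ = 10.3°, H = -30.00°: sin φ sin δ = 0.1123, cos φ cos δ cos H = 0.6631, so cos θ_z = 0.7754.
θ_z = arccos(0.7754) = 39.16°, so the elevation is 90° − 39.16° = 50.84°.

50.8°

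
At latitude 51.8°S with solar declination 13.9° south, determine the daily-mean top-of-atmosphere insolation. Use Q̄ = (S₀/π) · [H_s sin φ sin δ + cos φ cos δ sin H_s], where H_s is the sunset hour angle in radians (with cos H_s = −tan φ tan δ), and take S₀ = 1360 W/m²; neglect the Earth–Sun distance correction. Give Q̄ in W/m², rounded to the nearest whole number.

cos H_s = −tan(-51.8°) · tan(-13.9°) = -0.3145, so H_s = arccos(-0.3145) = 108.33°. In radians, H_s = 1.8907.
H_s sin φ sin δ = 1.8907 × -0.7859 × -0.2402 = 0.3569.
cos φ cos δ sin H_s = 0.6184 × 0.9707 × 0.9493 = 0.5698.
Q̄ = (1360/π) × (0.3569 + 0.5698) = 432.90 × 0.9267 = 401.17 W/m².

401 W/m²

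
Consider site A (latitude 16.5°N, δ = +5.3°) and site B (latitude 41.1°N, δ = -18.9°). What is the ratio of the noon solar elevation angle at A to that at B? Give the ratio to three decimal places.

A: 90° − |16.5 − (5.3)| = 78.80°.
B: 90° − |41.1 − (-18.9)| = 30.00°.
Ratio A/B = 78.8000 / 30.0000 = 2.6267.

2.627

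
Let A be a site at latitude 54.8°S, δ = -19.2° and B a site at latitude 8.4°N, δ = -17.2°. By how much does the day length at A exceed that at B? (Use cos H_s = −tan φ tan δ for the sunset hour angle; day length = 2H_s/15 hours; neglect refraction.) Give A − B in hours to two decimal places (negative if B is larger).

+4.29 h

A: H_s = arccos(−tan -54.8° · tan -19.2°) = 119.58°, so 2H_s/15 = 15.9440 h.
B: H_s = arccos(−tan 8.4° · tan -17.2°) = 87.38°, so 2H_s/15 = 11.6507 h.
A − B = 15.9440 − 11.6507 = 4.2933 h.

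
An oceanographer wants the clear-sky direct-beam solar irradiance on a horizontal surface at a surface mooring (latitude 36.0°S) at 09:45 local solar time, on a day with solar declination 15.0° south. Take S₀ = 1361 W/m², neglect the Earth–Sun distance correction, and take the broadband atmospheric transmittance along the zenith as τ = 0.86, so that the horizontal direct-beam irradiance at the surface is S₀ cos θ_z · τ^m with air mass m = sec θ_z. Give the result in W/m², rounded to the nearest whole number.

904 W/m²

Hour angle H = 15° × (9.75 − 12) = -33.75°.
With φ = -36.0°, δ = -15.0°, H = -33.75°: sin φ sin δ = 0.1521, cos φ cos δ cos H = 0.6498, so cos θ_z = 0.8019.
Air mass m = 1/cos θ_z = 1/0.8019 = 1.247; τ^m = 0.86^1.247 = 0.8286.
Surface direct beam = 1361 × 0.8019 × 0.8286 = 904.32 W/m².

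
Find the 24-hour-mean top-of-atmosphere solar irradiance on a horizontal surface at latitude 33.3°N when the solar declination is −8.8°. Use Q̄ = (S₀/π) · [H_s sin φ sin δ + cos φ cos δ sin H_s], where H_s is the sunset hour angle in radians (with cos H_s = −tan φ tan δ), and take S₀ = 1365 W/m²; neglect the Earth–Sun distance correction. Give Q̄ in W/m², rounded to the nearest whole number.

The sunset hour angle satisfies cos H_s = −tan φ tan δ = 0.1017, giving H_s = 84.16°. In radians, H_s = 1.4689.
H_s sin φ sin δ = 1.4689 × 0.5490 × -0.1530 = -0.1234.
cos φ cos δ sin H_s = 0.8358 × 0.9882 × 0.9948 = 0.8216.
Q̄ = (1365/π) × (-0.1234 + 0.8216) = 434.49 × 0.6982 = 303.36 W/m².

303 W/m²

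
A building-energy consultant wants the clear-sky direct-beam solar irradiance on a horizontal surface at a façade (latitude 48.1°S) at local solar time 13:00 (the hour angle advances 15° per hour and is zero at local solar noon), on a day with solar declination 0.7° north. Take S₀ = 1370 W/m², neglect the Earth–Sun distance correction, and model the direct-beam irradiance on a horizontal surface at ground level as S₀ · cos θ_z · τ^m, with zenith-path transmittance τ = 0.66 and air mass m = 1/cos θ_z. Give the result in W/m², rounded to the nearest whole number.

Hour angle H = 15° × (13 − 12) = 15.00°.
With φ = -48.1°, δ = 0.7°, H = 15.00°: sin φ sin δ = -0.0091, cos φ cos δ cos H = 0.6450, so cos θ_z = 0.6359.
Air mass m = 1/cos θ_z = 1/0.6359 = 1.573; τ^m = 0.66^1.573 = 0.5202.
Surface direct beam = 1370 × 0.6359 × 0.5202 = 453.19 W/m².

453 W/m²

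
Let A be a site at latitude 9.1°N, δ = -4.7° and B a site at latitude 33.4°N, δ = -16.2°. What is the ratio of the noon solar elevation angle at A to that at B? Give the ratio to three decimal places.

A: 90° − |9.1 − (-4.7)| = 76.20°.
B: 90° − |33.4 − (-16.2)| = 40.40°.
Ratio A/B = 76.2000 / 40.4000 = 1.8861.

1.886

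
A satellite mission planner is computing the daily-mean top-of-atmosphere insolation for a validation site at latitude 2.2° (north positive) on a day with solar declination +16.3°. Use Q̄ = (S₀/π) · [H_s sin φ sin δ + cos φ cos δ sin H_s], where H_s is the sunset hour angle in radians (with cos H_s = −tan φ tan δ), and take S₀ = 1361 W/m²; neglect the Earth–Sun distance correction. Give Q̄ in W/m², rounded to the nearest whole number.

−tan φ tan δ = −(0.0384)(0.2924) = -0.0112; H_s = arccos(-0.0112) = 90.64°. In radians, H_s = 1.5820.
H_s sin φ sin δ = 1.5820 × 0.0384 × 0.2807 = 0.0171.
cos φ cos δ sin H_s = 0.9993 × 0.9598 × 0.9999 = 0.9590.
Q̄ = (1361/π) × (0.0171 + 0.9590) = 433.22 × 0.9761 = 422.87 W/m².

423 W/m²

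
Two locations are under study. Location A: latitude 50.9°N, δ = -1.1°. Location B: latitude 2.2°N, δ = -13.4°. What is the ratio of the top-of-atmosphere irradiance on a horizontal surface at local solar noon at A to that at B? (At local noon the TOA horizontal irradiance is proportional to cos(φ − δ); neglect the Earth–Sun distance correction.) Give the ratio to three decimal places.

A: cos θ_z = cos(50.9° − (-1.1°)) = 0.6157.
B: cos θ_z = cos(2.2° − (-13.4°)) = 0.9632.
Ratio A/B = 0.6157 / 0.9632 = 0.6392.

0.639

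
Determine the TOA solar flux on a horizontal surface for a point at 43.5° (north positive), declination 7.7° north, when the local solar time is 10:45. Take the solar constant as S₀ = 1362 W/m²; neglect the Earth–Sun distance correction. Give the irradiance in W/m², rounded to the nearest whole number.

1053 W/m²

Hour angle H = 15° × (10.75 − 12) = -18.75°.
cos θ_z = sin(43.5°) sin(7.7°) + cos(43.5°) cos(7.7°) cos(-18.75°) = 0.0922 + 0.6807 = 0.7729.
Top-of-atmosphere irradiance = S₀ cos θ_z = 1362 × 0.7729 = 1052.69 W/m².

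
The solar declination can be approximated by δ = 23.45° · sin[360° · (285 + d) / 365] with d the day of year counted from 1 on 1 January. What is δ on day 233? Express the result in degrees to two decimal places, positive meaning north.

+11.40°

360 × (285 + 233) / 365 = 510.904°; sin(510.904°) = 0.4863.
δ = 23.45 × 0.4863 = 11.404° ≈ +11.40°.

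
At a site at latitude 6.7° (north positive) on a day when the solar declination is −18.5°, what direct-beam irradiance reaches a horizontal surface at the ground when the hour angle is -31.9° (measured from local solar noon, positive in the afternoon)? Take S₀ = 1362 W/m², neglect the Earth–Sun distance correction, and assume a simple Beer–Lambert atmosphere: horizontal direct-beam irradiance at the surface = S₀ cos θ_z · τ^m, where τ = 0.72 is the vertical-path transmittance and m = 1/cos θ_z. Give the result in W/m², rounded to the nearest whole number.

675 W/m²

With φ = 6.7°, δ = -18.5°, H = -31.90°: sin φ sin δ = -0.0370, cos φ cos δ cos H = 0.7996, so cos θ_z = 0.7626.
Air mass m = 1/cos θ_z = 1/0.7626 = 1.311; τ^m = 0.72^1.311 = 0.6501.
Surface direct beam = 1362 × 0.7626 × 0.6501 = 675.23 W/m².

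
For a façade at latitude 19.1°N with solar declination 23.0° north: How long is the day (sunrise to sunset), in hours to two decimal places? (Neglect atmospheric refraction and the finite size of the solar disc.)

13.13 hours

The sunset hour angle satisfies cos H_s = −tan φ tan δ = -0.1470, giving H_s = 98.45°.
Day length = 2 H_s / 15° h⁻¹ = 196.90° / 15 = 13.127 h.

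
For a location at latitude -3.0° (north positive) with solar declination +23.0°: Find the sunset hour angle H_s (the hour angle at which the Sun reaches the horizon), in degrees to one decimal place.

88.7°

−tan φ tan δ = −(-0.0524)(0.4245) = 0.0222; H_s = arccos(0.0222) = 88.73°.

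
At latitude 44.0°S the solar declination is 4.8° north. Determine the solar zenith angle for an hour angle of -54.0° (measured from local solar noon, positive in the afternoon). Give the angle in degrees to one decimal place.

cos θ_z = sin(-44.0°) sin(4.8°) + cos(-44.0°) cos(4.8°) cos(-54.00°) = -0.0581 + 0.4213 = 0.3632.
θ_z = arccos(0.3632) = 68.70°.

68.7°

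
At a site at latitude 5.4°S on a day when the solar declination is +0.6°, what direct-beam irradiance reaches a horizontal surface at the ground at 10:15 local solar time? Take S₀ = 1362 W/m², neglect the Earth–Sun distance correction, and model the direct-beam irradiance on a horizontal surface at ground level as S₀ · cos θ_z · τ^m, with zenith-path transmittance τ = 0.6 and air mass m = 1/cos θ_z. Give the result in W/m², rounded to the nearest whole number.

Hour angle H = 15° × (10.25 − 12) = -26.25°.
cos θ_z = sin φ sin δ + cos φ cos δ cos H = (-0.0941)(0.0105) + (0.9956)(0.9999)(0.8969) = 0.8919.
Air mass m = 1/cos θ_z = 1/0.8919 = 1.121; τ^m = 0.6^1.121 = 0.5640.
Surface direct beam = 1362 × 0.8919 × 0.5640 = 685.13 W/m².

685 W/m²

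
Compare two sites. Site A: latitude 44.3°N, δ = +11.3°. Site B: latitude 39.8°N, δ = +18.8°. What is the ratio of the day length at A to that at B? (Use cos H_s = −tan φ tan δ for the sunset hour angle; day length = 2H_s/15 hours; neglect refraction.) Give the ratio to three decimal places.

A: H_s = arccos(−tan 44.3° · tan 11.3°) = 101.24°, so 2H_s/15 = 13.4987 h.
B: H_s = arccos(−tan 39.8° · tan 18.8°) = 106.48°, so 2H_s/15 = 14.1973 h.
Ratio A/B = 13.4987 / 14.1973 = 0.9508.

0.951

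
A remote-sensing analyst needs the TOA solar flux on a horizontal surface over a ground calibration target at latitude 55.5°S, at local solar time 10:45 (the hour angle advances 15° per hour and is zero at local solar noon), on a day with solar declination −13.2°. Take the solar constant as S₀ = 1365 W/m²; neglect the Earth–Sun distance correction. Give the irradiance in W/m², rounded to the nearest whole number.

Hour angle H = 15° × (10.75 − 12) = -18.75°.
With φ = -55.5°, δ = -13.2°, H = -18.75°: sin φ sin δ = 0.1882, cos φ cos δ cos H = 0.5222, so cos θ_z = 0.7104.
Top-of-atmosphere irradiance = S₀ cos θ_z = 1365 × 0.7104 = 969.70 W/m².

970 W/m²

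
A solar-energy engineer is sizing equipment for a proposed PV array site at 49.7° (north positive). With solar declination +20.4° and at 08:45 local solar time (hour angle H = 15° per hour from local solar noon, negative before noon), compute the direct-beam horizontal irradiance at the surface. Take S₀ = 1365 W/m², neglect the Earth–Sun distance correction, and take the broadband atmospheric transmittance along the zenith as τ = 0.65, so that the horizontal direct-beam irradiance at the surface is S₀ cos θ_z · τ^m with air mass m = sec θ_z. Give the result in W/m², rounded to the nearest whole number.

Hour angle H = 15° × (8.75 − 12) = -48.75°.
cos θ_z = sin φ sin δ + cos φ cos δ cos H = (0.7627)(0.3486) + (0.6468)(0.9373)(0.6593) = 0.6656.
Air mass m = 1/cos θ_z = 1/0.6656 = 1.502; τ^m = 0.65^1.502 = 0.5236.
Surface direct beam = 1365 × 0.6656 × 0.5236 = 475.71 W/m².

476 W/m²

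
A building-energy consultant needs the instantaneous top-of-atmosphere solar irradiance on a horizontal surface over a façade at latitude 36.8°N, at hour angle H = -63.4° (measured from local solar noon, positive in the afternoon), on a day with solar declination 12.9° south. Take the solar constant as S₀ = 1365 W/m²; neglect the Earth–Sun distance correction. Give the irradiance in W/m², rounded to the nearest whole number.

With φ = 36.8°, δ = -12.9°, H = -63.40°: sin φ sin δ = -0.1337, cos φ cos δ cos H = 0.3495, so cos θ_z = 0.2158.
Top-of-atmosphere irradiance = S₀ cos θ_z = 1365 × 0.2158 = 294.57 W/m².

295 W/m²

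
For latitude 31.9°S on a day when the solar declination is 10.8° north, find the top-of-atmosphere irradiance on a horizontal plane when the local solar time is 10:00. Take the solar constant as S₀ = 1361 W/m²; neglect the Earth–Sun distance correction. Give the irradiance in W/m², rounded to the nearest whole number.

Hour angle H = 15° × (10 − 12) = -30.00°.
With φ = -31.9°, δ = 10.8°, H = -30.00°: sin φ sin δ = -0.0990, cos φ cos δ cos H = 0.7222, so cos θ_z = 0.6232.
Top-of-atmosphere irradiance = S₀ cos θ_z = 1361 × 0.6232 = 848.18 W/m².

848 W/m²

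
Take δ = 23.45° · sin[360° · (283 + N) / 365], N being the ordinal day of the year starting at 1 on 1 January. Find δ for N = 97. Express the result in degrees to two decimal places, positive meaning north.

360 × (283 + 97) / 365 = 374.795°; sin(374.795°) = 0.2554.
δ = 23.45 × 0.2554 = 5.989° ≈ +5.99°.

+5.99°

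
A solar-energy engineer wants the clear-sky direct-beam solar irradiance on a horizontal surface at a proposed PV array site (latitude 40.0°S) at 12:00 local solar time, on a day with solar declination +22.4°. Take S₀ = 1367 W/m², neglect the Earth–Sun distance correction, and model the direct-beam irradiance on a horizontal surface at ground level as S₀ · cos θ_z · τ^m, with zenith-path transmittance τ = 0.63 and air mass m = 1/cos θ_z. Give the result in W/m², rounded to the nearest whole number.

Hour angle H = 15° × (12 − 12) = 0.00°.
cos θ_z = sin(-40.0°) sin(22.4°) + cos(-40.0°) cos(22.4°) cos(0.00°) = -0.2449 + 0.7082 = 0.4633.
Air mass m = 1/cos θ_z = 1/0.4633 = 2.158; τ^m = 0.63^2.158 = 0.3690.
Surface direct beam = 1367 × 0.4633 × 0.3690 = 233.70 W/m².

234 W/m²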